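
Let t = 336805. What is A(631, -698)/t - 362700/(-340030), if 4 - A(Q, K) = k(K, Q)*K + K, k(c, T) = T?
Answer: 777600022/327210869 ≈ 2.3764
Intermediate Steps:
A(Q, K) = 4 - K - K*Q (A(Q, K) = 4 - (Q*K + K) = 4 - (K*Q + K) = 4 - (K + K*Q) = 4 + (-K - K*Q) = 4 - K - K*Q)
A(631, -698)/t - 362700/(-340030) = (4 - 1*(-698) - 1*(-698)*631)/336805 - 362700/(-340030) = (4 + 698 + 440438)*(1/336805) - 362700*(-1/340030) = 441140*(1/336805) + 36270/34003 = 12604/9623 + 36270/34003 = 777600022/327210869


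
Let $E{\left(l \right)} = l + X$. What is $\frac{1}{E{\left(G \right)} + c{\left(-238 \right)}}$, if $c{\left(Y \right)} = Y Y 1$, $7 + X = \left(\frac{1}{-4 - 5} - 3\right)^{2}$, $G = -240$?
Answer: $\frac{81}{4568941} \approx 1.7728 \cdot 10^{-5}$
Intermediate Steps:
$X = \frac{217}{81}$ ($X = -7 + \left(\frac{1}{-4 - 5} - 3\right)^{2} = -7 + \left(\frac{1}{-9} - 3\right)^{2} = -7 + \left(- \frac{1}{9} - 3\right)^{2} = -7 + \left(- \frac{28}{9}\right)^{2} = -7 + \frac{784}{81} = \frac{217}{81} \approx 2.679$)
$E{\left(l \right)} = \frac{217}{81} + l$ ($E{\left(l \right)} = l + \frac{217}{81} = \frac{217}{81} + l$)
$c{\left(Y \right)} = Y^{2}$ ($c{\left(Y \right)} = Y^{2} \cdot 1 = Y^{2}$)
$\frac{1}{E{\left(G \right)} + c{\left(-238 \right)}} = \frac{1}{\left(\frac{217}{81} - 240\right) + \left(-238\right)^{2}} = \frac{1}{- \frac{19223}{81} + 56644} = \frac{1}{\frac{4568941}{81}} = \frac{81}{4568941}$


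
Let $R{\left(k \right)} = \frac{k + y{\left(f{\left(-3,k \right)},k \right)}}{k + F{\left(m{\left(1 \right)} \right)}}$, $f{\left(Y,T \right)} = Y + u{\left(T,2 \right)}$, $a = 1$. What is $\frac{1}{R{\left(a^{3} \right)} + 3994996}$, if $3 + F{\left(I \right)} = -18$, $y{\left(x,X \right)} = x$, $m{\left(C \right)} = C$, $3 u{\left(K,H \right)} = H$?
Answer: $\frac{15}{59924941} \approx 2.5031 \cdot 10^{-7}$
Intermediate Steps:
$u{\left(K,H \right)} = \frac{H}{3}$
$f{\left(Y,T \right)} = \frac{2}{3} + Y$ ($f{\left(Y,T \right)} = Y + \frac{1}{3} \cdot 2 = Y + \frac{2}{3} = \frac{2}{3} + Y$)
$F{\left(I \right)} = -21$ ($F{\left(I \right)} = -3 - 18 = -21$)
$R{\left(k \right)} = \frac{- \frac{7}{3} + k}{-21 + k}$ ($R{\left(k \right)} = \frac{k + \left(\frac{2}{3} - 3\right)}{k - 21} = \frac{k - \frac{7}{3}}{-21 + k} = \frac{- \frac{7}{3} + k}{-21 + k}$)
$\frac{1}{R{\left(a^{3} \right)} + 3994996} = \frac{1}{\frac{- \frac{7}{3} + 1^{3}}{-21 + 1^{3}} + 3994996} = \frac{1}{\frac{- \frac{7}{3} + 1}{-21 + 1} + 3994996} = \frac{1}{\frac{1}{-20} \left(- \frac{4}{3}\right) + 3994996} = \frac{1}{\left(- \frac{1}{20}\right) \left(- \frac{4}{3}\right) + 3994996} = \frac{1}{\frac{1}{15} + 3994996} = \frac{1}{\frac{59924941}{15}} = \frac{15}{59924941}$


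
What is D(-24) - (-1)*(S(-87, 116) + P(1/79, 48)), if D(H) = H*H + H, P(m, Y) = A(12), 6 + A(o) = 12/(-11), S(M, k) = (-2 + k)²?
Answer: 148950/11 ≈ 13541.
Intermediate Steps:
A(o) = -78/11 (A(o) = -6 + 12/(-11) = -6 + 12*(-1/11) = -6 - 12/11 = -78/11)
P(m, Y) = -78/11
D(H) = H + H² (D(H) = H² + H = H + H²)
D(-24) - (-1)*(S(-87, 116) + P(1/79, 48)) = -24*(1 - 24) - (-1)*((-2 + 116)² - 78/11) = -24*(-23) - (-1)*(114² - 78/11) = 552 - (-1)*(12996 - 78/11) = 552 - (-1)*142878/11 = 552 - 1*(-142878/11) = 552 + 142878/11 = 148950/11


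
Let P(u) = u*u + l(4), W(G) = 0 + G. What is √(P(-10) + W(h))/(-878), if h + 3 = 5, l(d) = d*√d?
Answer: -√110/878 ≈ -0.011945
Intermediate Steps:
l(d) = d^(3/2)
h = 2 (h = -3 + 5 = 2)
W(G) = G
P(u) = 8 + u² (P(u) = u*u + 4^(3/2) = u² + 8 = 8 + u²)
√(P(-10) + W(h))/(-878) = √((8 + (-10)²) + 2)/(-878) = √((8 + 100) + 2)*(-1/878) = √(108 + 2)*(-1/878) = √110*(-1/878) = -√110/878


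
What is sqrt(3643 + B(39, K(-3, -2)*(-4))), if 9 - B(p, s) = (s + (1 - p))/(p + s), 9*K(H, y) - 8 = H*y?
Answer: sqrt(317932710)/295 ≈ 60.443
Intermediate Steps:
K(H, y) = 8/9 + H*y/9 (K(H, y) = 8/9 + (H*y)/9 = 8/9 + H*y/9)
B(p, s) = 9 - (1 + s - p)/(p + s) (B(p, s) = 9 - (s + (1 - p))/(p + s) = 9 - (1 + s - p)/(p + s))
sqrt(3643 + B(39, K(-3, -2)*(-4))) = sqrt(3643 + (-1 + 8*((8/9 + (1/9)*(-3)*(-2))*(-4)) + 10*39)/(39 + (8/9 + (1/9)*(-3)*(-2))*(-4))) = sqrt(3643 + (-1 + 8*((8/9 + 2/3)*(-4)) + 390)/(39 + (8/9 + 2/3)*(-4))) = sqrt(3643 + (-1 + 8*((14/9)*(-4)) + 390)/(39 + (14/9)*(-4))) = sqrt(3643 + (-1 + 8*(-56/9) + 390)/(39 - 56/9)) = sqrt(3643 + (-1 - 448/9 + 390)/(295/9)) = sqrt(3643 + (9/295)*(3053/9)) = sqrt(3643 + 3053/295) = sqrt(1077738/295) = sqrt(317932710)/295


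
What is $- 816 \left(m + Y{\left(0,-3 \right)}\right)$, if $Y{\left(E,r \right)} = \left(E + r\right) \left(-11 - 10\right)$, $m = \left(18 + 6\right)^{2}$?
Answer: $-521424$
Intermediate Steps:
$m = 576$ ($m = 24^{2} = 576$)
$Y{\left(E,r \right)} = - 21 E - 21 r$ ($Y{\left(E,r \right)} = \left(E + r\right) \left(-21\right) = - 21 E - 21 r$)
$- 816 \left(m + Y{\left(0,-3 \right)}\right) = - 816 \left(576 - -63\right) = - 816 \left(576 + \left(0 + 63\right)\right) = - 816 \left(576 + 63\right) = \left(-816\right) 639 = -521424$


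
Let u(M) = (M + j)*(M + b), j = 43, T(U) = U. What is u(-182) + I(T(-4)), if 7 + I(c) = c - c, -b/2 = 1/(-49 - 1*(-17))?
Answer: 404517/16 ≈ 25282.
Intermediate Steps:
b = 1/16 (b = -2/(-49 - 1*(-17)) = -2/(-49 + 17) = -2/(-32) = -2*(-1/32) = 1/16 ≈ 0.062500)
I(c) = -7 (I(c) = -7 + (c - c) = -7 + 0 = -7)
u(M) = (43 + M)*(1/16 + M) (u(M) = (M + 43)*(M + 1/16) = (43 + M)*(1/16 + M))
u(-182) + I(T(-4)) = (43/16 + (-182)² + (689/16)*(-182)) - 7 = (43/16 + 33124 - 62699/8) - 7 = 404629/16 - 7 = 404517/16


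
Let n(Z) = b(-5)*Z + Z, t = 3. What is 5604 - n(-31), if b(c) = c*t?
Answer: 5170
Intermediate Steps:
b(c) = 3*c (b(c) = c*3 = 3*c)
n(Z) = -14*Z (n(Z) = (3*(-5))*Z + Z = -15*Z + Z = -14*Z)
5604 - n(-31) = 5604 - (-14)*(-31) = 5604 - 1*434 = 5604 - 434 = 5170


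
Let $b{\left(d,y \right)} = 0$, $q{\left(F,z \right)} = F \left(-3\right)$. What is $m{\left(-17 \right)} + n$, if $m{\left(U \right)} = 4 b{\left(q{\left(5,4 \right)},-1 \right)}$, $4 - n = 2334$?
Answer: $-2330$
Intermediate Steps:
$n = -2330$ ($n = 4 - 2334 = -2330$)
$q{\left(F,z \right)} = - 3 F$
$m{\left(U \right)} = 0$ ($m{\left(U \right)} = 4 \cdot 0 = 0$)
$m{\left(-17 \right)} + n = 0 - 2330 = -2330$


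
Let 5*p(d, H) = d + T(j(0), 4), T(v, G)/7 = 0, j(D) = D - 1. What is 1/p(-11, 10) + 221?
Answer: 2426/11 ≈ 220.55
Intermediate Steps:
j(D) = -1 + D
T(v, G) = 0 (T(v, G) = 7*0 = 0)
p(d, H) = d/5 (p(d, H) = (d + 0)/5 = d/5)
1/p(-11, 10) + 221 = 1/((⅕)*(-11)) + 221 = 1/(-11/5) + 221 = -5/11 + 221 = 2426/11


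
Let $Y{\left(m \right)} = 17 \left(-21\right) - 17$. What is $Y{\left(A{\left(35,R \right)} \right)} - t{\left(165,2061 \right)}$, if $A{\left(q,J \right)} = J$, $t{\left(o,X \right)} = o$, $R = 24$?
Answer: $-539$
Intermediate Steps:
$Y{\left(m \right)} = -374$ ($Y{\left(m \right)} = -357 - 17 = -374$)
$Y{\left(A{\left(35,R \right)} \right)} - t{\left(165,2061 \right)} = -374 - 165 = -539$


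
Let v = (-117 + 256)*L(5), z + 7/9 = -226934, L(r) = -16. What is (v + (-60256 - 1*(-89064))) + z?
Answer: -1803157/9 ≈ -2.0035e+5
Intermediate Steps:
z = -2042413/9 (z = -7/9 - 226934 = -2042413/9 ≈ -2.2693e+5)
v = -2224 (v = (-117 + 256)*(-16) = 139*(-16) = -2224)
(v + (-60256 - 1*(-89064))) + z = (-2224 + (-60256 - 1*(-89064))) - 2042413/9 = (-2224 + (-60256 + 89064)) - 2042413/9 = (-2224 + 28808) - 2042413/9 = 26584 - 2042413/9 = -1803157/9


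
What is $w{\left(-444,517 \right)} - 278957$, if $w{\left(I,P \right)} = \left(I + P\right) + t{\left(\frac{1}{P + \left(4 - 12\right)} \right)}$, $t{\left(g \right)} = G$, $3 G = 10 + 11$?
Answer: $-278877$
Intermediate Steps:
$G = 7$ ($G = \frac{10 + 11}{3} = \frac{1}{3} \cdot 21 = 7$)
$t{\left(g \right)} = 7$
$w{\left(I,P \right)} = 7 + I + P$ ($w{\left(I,P \right)} = \left(I + P\right) + 7 = 7 + I + P$)
$w{\left(-444,517 \right)} - 278957 = \left(7 - 444 + 517\right) - 278957 = 80 - 278957 = -278877$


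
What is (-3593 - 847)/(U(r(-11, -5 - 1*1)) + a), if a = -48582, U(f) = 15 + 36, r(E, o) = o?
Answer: 1480/16177 ≈ 0.091488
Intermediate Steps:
U(f) = 51
(-3593 - 847)/(U(r(-11, -5 - 1*1)) + a) = (-3593 - 847)/(51 - 48582) = -4440/(-48531) = -4440*(-1/48531) = 1480/16177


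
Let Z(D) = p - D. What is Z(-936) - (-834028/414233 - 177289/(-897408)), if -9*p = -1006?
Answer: 2281706157277/2173894784 ≈ 1049.6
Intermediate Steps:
p = 1006/9 (p = -1/9*(-1006) = 1006/9 ≈ 111.78)
Z(D) = 1006/9 - D
Z(-936) - (-834028/414233 - 177289/(-897408)) = (1006/9 - 1*(-936)) - (-834028/414233 - 177289/(-897408)) = (1006/9 + 936) - (-834028*1/414233 - 177289*(-1/897408)) = 9430/9 - (-834028/414233 + 9331/47232) = 9430/9 - 1*(-35527602373/19565053056) = 9430/9 + 35527602373/19565053056 = 2281706157277/2173894784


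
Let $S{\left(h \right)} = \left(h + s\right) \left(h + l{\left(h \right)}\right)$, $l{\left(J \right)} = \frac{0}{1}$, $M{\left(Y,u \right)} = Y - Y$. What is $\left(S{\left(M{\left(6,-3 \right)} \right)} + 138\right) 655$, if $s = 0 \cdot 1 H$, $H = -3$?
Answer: $90390$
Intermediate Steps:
$M{\left(Y,u \right)} = 0$
$l{\left(J \right)} = 0$ ($l{\left(J \right)} = 0 \cdot 1 = 0$)
$s = 0$ ($s = 0 \cdot 1 \left(-3\right) = 0 \left(-3\right) = 0$)
$S{\left(h \right)} = h^{2}$ ($S{\left(h \right)} = \left(h + 0\right) \left(h + 0\right) = h h = h^{2}$)
$\left(S{\left(M{\left(6,-3 \right)} \right)} + 138\right) 655 = \left(0^{2} + 138\right) 655 = \left(0 + 138\right) 655 = 138 \cdot 655 = 90390$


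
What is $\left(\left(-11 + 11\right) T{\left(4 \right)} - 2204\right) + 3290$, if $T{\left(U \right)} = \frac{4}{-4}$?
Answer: $1086$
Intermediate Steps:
$T{\left(U \right)} = -1$ ($T{\left(U \right)} = 4 \left(- \frac{1}{4}\right) = -1$)
$\left(\left(-11 + 11\right) T{\left(4 \right)} - 2204\right) + 3290 = \left(\left(-11 + 11\right) \left(-1\right) - 2204\right) + 3290 = \left(0 \left(-1\right) - 2204\right) + 3290 = \left(0 - 2204\right) + 3290 = -2204 + 3290 = 1086$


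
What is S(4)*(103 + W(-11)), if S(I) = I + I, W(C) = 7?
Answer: 880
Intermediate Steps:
S(I) = 2*I
S(4)*(103 + W(-11)) = (2*4)*(103 + 7) = 8*110 = 880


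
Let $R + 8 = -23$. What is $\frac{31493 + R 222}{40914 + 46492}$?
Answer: $\frac{24611}{87406} \approx 0.28157$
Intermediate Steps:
$R = -31$ ($R = -8 - 23 = -31$)
$\frac{31493 + R 222}{40914 + 46492} = \frac{31493 - 6882}{40914 + 46492} = \frac{31493 - 6882}{87406} = 24611 \cdot \frac{1}{87406} = \frac{24611}{87406}$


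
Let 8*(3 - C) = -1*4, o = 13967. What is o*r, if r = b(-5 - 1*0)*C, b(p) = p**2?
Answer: 2444225/2 ≈ 1.2221e+6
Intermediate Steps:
C = 7/2 (C = 3 - (-1)*4/8 = 3 - 1/8*(-4) = 3 + 1/2 = 7/2 ≈ 3.5000)
r = 175/2 (r = (-5 - 1*0)**2*(7/2) = (-5 + 0)**2*(7/2) = (-5)**2*(7/2) = 25*(7/2) = 175/2 ≈ 87.500)
o*r = 13967*(175/2) = 2444225/2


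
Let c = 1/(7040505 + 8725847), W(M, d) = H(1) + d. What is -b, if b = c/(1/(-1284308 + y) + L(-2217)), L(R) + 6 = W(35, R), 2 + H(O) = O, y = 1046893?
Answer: 237415/8324806670984272 ≈ 2.8519e-11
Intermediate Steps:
H(O) = -2 + O
W(M, d) = -1 + d (W(M, d) = (-2 + 1) + d = -1 + d)
L(R) = -7 + R (L(R) = -6 + (-1 + R) = -7 + R)
c = 1/15766352 ≈ 6.3426e-8
b = -237415/8324806670984272 (b = 1/(15766352*(1/(-1284308 + 1046893) + (-7 - 2217))) = 1/(15766352*(1/(-237415) - 2224)) = 1/(15766352*(-1/237415 - 2224)) = 1/(15766352*(-528010961/237415)) = (1/15766352)*(-237415/528010961) = -237415/8324806670984272 ≈ -2.8519e-11)
-b = -1*(-237415/8324806670984272) = 237415/8324806670984272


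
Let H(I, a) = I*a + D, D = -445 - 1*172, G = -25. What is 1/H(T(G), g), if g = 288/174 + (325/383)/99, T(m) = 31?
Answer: -1099593/621736210 ≈ -0.0017686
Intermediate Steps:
g = 1829441/1099593 (g = 288*(1/174) + (325*(1/383))*(1/99) = 48/29 + (325/383)*(1/99) = 48/29 + 325/37917 = 1829441/1099593 ≈ 1.6637)
D = -617 (D = -445 - 172 = -617)
H(I, a) = -617 + I*a (H(I, a) = I*a - 617 = -617 + I*a)
1/H(T(G), g) = 1/(-617 + 31*(1829441/1099593)) = 1/(-617 + 56712671/1099593) = 1/(-621736210/1099593) = -1099593/621736210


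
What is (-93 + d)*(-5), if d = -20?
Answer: 565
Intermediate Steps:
(-93 + d)*(-5) = (-93 - 20)*(-5) = -113*(-5) = 565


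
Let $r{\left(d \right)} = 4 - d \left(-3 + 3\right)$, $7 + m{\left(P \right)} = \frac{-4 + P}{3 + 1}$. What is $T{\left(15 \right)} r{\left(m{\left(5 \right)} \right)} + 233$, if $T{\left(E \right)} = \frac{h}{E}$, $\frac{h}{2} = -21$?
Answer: $\frac{1109}{5} \approx 221.8$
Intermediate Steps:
$h = -42$ ($h = 2 \left(-21\right) = -42$)
$T{\left(E \right)} = - \frac{42}{E}$
$m{\left(P \right)} = -8 + \frac{P}{4}$ ($m{\left(P \right)} = -7 + \frac{-4 + P}{3 + 1} = -7 + \frac{-4 + P}{4} = -7 + \left(-4 + P\right) \frac{1}{4} = -7 + \left(-1 + \frac{P}{4}\right) = -8 + \frac{P}{4}$)
$r{\left(d \right)} = 4$ ($r{\left(d \right)} = 4 - d 0 = 4 - 0 = 4 + 0 = 4$)
$T{\left(15 \right)} r{\left(m{\left(5 \right)} \right)} + 233 = - \frac{42}{15} \cdot 4 + 233 = \left(-42\right) \frac{1}{15} \cdot 4 + 233 = \left(- \frac{14}{5}\right) 4 + 233 = - \frac{56}{5} + 233 = \frac{1109}{5}$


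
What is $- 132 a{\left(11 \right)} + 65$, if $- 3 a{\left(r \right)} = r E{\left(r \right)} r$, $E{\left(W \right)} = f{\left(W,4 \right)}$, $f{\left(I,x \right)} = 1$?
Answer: $5389$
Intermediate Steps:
$E{\left(W \right)} = 1$
$a{\left(r \right)} = - \frac{r^{2}}{3}$ ($a{\left(r \right)} = - \frac{r 1 r}{3} = - \frac{r r}{3} = - \frac{r^{2}}{3}$)
$- 132 a{\left(11 \right)} + 65 = - 132 \left(- \frac{11^{2}}{3}\right) + 65 = - 132 \left(\left(- \frac{1}{3}\right) 121\right) + 65 = \left(-132\right) \left(- \frac{121}{3}\right) + 65 = 5324 + 65 = 5389$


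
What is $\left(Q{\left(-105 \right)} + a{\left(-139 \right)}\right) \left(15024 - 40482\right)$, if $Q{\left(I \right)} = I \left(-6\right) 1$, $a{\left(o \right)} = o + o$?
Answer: $-8961216$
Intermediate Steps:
$a{\left(o \right)} = 2 o$
$Q{\left(I \right)} = - 6 I$ ($Q{\left(I \right)} = - 6 I 1 = - 6 I$)
$\left(Q{\left(-105 \right)} + a{\left(-139 \right)}\right) \left(15024 - 40482\right) = \left(\left(-6\right) \left(-105\right) + 2 \left(-139\right)\right) \left(15024 - 40482\right) = \left(630 - 278\right) \left(-25458\right) = 352 \left(-25458\right) = -8961216$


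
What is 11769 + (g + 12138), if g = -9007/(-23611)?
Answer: 564477184/23611 ≈ 23907.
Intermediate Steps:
g = 9007/23611 (g = -9007*(-1/23611) = 9007/23611 ≈ 0.38147)
11769 + (g + 12138) = 11769 + (9007/23611 + 12138) = 11769 + 286599325/23611 = 564477184/23611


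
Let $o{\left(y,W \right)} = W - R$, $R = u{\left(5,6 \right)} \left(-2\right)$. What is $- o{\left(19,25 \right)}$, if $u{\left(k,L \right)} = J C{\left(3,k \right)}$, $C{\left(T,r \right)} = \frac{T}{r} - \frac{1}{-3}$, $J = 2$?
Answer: $- \frac{431}{15} \approx -28.733$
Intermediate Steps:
$C{\left(T,r \right)} = \frac{1}{3} + \frac{T}{r}$ ($C{\left(T,r \right)} = \frac{T}{r} - - \frac{1}{3} = \frac{T}{r} + \frac{1}{3} = \frac{1}{3} + \frac{T}{r}$)
$u{\left(k,L \right)} = \frac{2 \left(3 + \frac{k}{3}\right)}{k}$ ($u{\left(k,L \right)} = 2 \frac{3 + \frac{k}{3}}{k} = \frac{2 \left(3 + \frac{k}{3}\right)}{k}$)
$R = - \frac{56}{15}$ ($R = \left(\frac{2}{3} + \frac{6}{5}\right) \left(-2\right) = \frac{28}{15} \left(-2\right) = - \frac{56}{15} \approx -3.7333$)
$o{\left(y,W \right)} = \frac{56}{15} + W$ ($o{\left(y,W \right)} = W - - \frac{56}{15} = W + \frac{56}{15} = \frac{56}{15} + W$)
$- o{\left(19,25 \right)} = - (\frac{56}{15} + 25) = \left(-1\right) \frac{431}{15} = - \frac{431}{15}$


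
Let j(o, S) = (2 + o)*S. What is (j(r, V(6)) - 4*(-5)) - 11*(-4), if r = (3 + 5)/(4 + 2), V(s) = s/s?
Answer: 202/3 ≈ 67.333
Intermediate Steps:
V(s) = 1
r = 4/3 (r = 8/6 = 8*(⅙) = 4/3 ≈ 1.3333)
j(o, S) = S*(2 + o)
(j(r, V(6)) - 4*(-5)) - 11*(-4) = (1*(2 + 4/3) - 4*(-5)) - 11*(-4) = (1*(10/3) + 20) + 44 = (10/3 + 20) + 44 = 70/3 + 44 = 202/3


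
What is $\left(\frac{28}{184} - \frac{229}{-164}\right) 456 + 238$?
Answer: $\frac{890308}{943} \approx 944.12$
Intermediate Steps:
$\left(\frac{28}{184} - \frac{229}{-164}\right) 456 + 238 = \left(28 \cdot \frac{1}{184} - - \frac{229}{164}\right) 456 + 238 = \left(\frac{7}{46} + \frac{229}{164}\right) 456 + 238 = \frac{5841}{3772} \cdot 456 + 238 = \frac{665874}{943} + 238 = \frac{890308}{943}$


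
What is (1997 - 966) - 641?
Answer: 390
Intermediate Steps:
(1997 - 966) - 641 = 1031 - 641 = 390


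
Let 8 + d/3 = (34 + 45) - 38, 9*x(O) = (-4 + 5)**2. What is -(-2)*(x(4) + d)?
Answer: 1784/9 ≈ 198.22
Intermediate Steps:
x(O) = 1/9 (x(O) = (-4 + 5)**2/9 = (1/9)*1**2 = (1/9)*1 = 1/9)
d = 99 (d = -24 + 3*((34 + 45) - 38) = -24 + 3*(79 - 38) = -24 + 3*41 = -24 + 123 = 99)
-(-2)*(x(4) + d) = -(-2)*(1/9 + 99) = -(-2)*892/9 = -1*(-1784/9) = 1784/9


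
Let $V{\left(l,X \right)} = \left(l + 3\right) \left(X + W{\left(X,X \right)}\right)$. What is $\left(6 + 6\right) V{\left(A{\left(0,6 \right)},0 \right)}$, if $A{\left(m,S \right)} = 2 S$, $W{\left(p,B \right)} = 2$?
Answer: $360$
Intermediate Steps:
$V{\left(l,X \right)} = \left(2 + X\right) \left(3 + l\right)$ ($V{\left(l,X \right)} = \left(l + 3\right) \left(X + 2\right) = \left(3 + l\right) \left(2 + X\right) = \left(2 + X\right) \left(3 + l\right)$)
$\left(6 + 6\right) V{\left(A{\left(0,6 \right)},0 \right)} = \left(6 + 6\right) \left(6 + 2 \cdot 2 \cdot 6 + 3 \cdot 0 + 0 \cdot 2 \cdot 6\right) = 12 \left(6 + 2 \cdot 12 + 0 + 0 \cdot 12\right) = 12 \left(6 + 24 + 0 + 0\right) = 12 \cdot 30 = 360$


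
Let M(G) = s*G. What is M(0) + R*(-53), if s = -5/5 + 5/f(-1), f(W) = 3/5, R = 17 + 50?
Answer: -3551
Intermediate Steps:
R = 67
f(W) = 3/5 (f(W) = 3*(1/5) = 3/5)
s = 22/3 (s = -5/5 + 5/(3/5) = -5*1/5 + 5*(5/3) = -1 + 25/3 = 22/3 ≈ 7.3333)
M(G) = 22*G/3
M(0) + R*(-53) = (22/3)*0 + 67*(-53) = 0 - 3551 = -3551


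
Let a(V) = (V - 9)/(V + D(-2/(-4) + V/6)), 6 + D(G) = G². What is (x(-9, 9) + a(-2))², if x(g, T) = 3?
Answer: 1580049/82369 ≈ 19.183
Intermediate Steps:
D(G) = -6 + G²
a(V) = (-9 + V)/(-6 + V + (½ + V/6)²) (a(V) = (V - 9)/(V + (-6 + (-2/(-4) + V/6)²)) = (-9 + V)/(V + (-6 + (-2*(-¼) + V*(⅙))²)) = (-9 + V)/(V + (-6 + (½ + V/6)²)) = (-9 + V)/(-6 + V + (½ + V/6)²))
(x(-9, 9) + a(-2))² = (3 + 36*(-9 - 2)/(-207 + (-2)² + 42*(-2)))² = (3 + 36*(-11)/(-207 + 4 - 84))² = (3 + 36*(-11)/(-287))² = (3 + 36*(-1/287)*(-11))² = (3 + 396/287)² = (1257/287)² = 1580049/82369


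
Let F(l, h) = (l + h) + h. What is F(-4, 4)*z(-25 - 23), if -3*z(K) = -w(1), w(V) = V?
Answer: 4/3 ≈ 1.3333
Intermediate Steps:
F(l, h) = l + 2*h (F(l, h) = (h + l) + h = l + 2*h)
z(K) = 1/3 (z(K) = -(-1)/3 = -1/3*(-1) = 1/3)
F(-4, 4)*z(-25 - 23) = (-4 + 2*4)*(1/3) = (-4 + 8)*(1/3) = 4*(1/3) = 4/3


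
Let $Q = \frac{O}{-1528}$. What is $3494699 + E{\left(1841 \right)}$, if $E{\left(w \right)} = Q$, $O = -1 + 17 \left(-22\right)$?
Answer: $\frac{5339900447}{1528} \approx 3.4947 \cdot 10^{6}$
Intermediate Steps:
$O = -375$ ($O = -1 - 374 = -375$)
$Q = \frac{375}{1528}$ ($Q = - \frac{375}{-1528} = \left(-375\right) \left(- \frac{1}{1528}\right) = \frac{375}{1528} \approx 0.24542$)
$E{\left(w \right)} = \frac{375}{1528}$
$3494699 + E{\left(1841 \right)} = 3494699 + \frac{375}{1528} = \frac{5339900447}{1528}$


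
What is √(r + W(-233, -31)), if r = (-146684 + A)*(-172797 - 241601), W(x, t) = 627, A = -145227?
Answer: √120967335205 ≈ 3.4780e+5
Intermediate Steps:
r = 120967334578 (r = (-146684 - 145227)*(-172797 - 241601) = -291911*(-414398) = 120967334578)
√(r + W(-233, -31)) = √(120967334578 + 627) = √120967335205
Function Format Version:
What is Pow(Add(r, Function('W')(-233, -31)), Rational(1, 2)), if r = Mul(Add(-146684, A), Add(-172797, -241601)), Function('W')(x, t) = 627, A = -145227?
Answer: Pow(120967335205, Rational(1, 2)) ≈ 3.4780e+5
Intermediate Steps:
r = 120967334578 (r = Mul(Add(-146684, -145227), Add(-172797, -241601)) = Mul(-291911, -414398) = 120967334578)
Pow(Add(r, Function('W')(-233, -31)), Rational(1, 2)) = Pow(Add(120967334578, 627), Rational(1, 2)) = Pow(120967335205, Rational(1, 2))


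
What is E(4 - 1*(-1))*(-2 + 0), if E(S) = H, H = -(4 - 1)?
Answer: 6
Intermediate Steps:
H = -3 (H = -1*3 = -3)
E(S) = -3
E(4 - 1*(-1))*(-2 + 0) = -3*(-2 + 0) = -3*(-2) = 6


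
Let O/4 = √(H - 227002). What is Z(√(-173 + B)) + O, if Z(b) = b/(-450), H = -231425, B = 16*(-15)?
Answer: I*(-√413 + 1800*√458427)/450 ≈ 2708.2*I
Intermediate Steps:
B = -240
Z(b) = -b/450 (Z(b) = b*(-1/450) = -b/450)
O = 4*I*√458427 (O = 4*√(-231425 - 227002) = 4*√(-458427) = 4*(I*√458427) = 4*I*√458427 ≈ 2708.3*I)
Z(√(-173 + B)) + O = -√(-173 - 240)/450 + 4*I*√458427 = -I*√413/450 + 4*I*√458427 = 4*I*√458427 - I*√413/450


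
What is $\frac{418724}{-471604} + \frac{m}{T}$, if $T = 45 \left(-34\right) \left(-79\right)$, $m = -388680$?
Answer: $- \frac{24674495}{6012951} \approx -4.1036$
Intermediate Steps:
$T = 120870$ ($T = \left(-1530\right) \left(-79\right) = 120870$)
$\frac{418724}{-471604} + \frac{m}{T} = \frac{418724}{-471604} - \frac{388680}{120870} = 418724 \left(- \frac{1}{471604}\right) - \frac{164}{51} = - \frac{104681}{117901} - \frac{164}{51} = - \frac{24674495}{6012951}$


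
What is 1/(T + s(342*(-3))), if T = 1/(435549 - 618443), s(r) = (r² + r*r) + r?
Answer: 182894/384868599443 ≈ 4.7521e-7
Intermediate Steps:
s(r) = r + 2*r² (s(r) = (r² + r²) + r = 2*r² + r = r + 2*r²)
T = -1/182894 (T = 1/(-182894) = -1/182894 ≈ -5.4676e-6)
1/(T + s(342*(-3))) = 1/(-1/182894 + (342*(-3))*(1 + 2*(342*(-3)))) = 1/(-1/182894 - 1026*(1 + 2*(-1026))) = 1/(-1/182894 - 1026*(1 - 2052)) = 1/(-1/182894 - 1026*(-2051)) = 1/(-1/182894 + 2104326) = 1/(384868599443/182894) = 182894/384868599443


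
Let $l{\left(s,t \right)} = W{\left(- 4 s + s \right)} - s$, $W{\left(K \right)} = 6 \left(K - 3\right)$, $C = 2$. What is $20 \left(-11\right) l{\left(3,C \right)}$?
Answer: $16500$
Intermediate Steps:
$W{\left(K \right)} = -18 + 6 K$ ($W{\left(K \right)} = 6 \left(-3 + K\right) = -18 + 6 K$)
$l{\left(s,t \right)} = -18 - 19 s$ ($l{\left(s,t \right)} = \left(-18 + 6 \left(- 4 s + s\right)\right) - s = \left(-18 + 6 \left(- 3 s\right)\right) - s = \left(-18 - 18 s\right) - s = -18 - 19 s$)
$20 \left(-11\right) l{\left(3,C \right)} = 20 \left(-11\right) \left(-18 - 57\right) = - 220 \left(-18 - 57\right) = \left(-220\right) \left(-75\right) = 16500$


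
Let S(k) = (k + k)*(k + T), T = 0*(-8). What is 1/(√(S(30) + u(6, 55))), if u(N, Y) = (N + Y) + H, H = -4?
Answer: √1857/1857 ≈ 0.023206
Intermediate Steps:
T = 0
S(k) = 2*k² (S(k) = (k + k)*(k + 0) = (2*k)*k = 2*k²)
u(N, Y) = -4 + N + Y (u(N, Y) = (N + Y) - 4 = -4 + N + Y)
1/(√(S(30) + u(6, 55))) = 1/(√(2*30² + (-4 + 6 + 55))) = 1/(√(2*900 + 57)) = 1/(√(1800 + 57)) = 1/(√1857) = √1857/1857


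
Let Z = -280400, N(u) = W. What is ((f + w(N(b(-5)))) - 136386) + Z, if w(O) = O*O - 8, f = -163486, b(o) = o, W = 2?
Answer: -580276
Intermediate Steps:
N(u) = 2
w(O) = -8 + O² (w(O) = O² - 8 = -8 + O²)
((f + w(N(b(-5)))) - 136386) + Z = ((-163486 + (-8 + 2²)) - 136386) - 280400 = ((-163486 + (-8 + 4)) - 136386) - 280400 = ((-163486 - 4) - 136386) - 280400 = (-163490 - 136386) - 280400 = -299876 - 280400 = -580276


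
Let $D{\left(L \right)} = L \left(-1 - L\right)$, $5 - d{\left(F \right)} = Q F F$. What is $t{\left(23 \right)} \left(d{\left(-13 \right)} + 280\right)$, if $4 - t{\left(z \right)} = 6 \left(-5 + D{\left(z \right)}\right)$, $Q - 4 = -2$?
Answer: $-177338$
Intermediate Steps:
$Q = 2$ ($Q = 4 - 2 = 2$)
$d{\left(F \right)} = 5 - 2 F^{2}$ ($d{\left(F \right)} = 5 - 2 F F = 5 - 2 F^{2}$)
$t{\left(z \right)} = 34 + 6 z \left(1 + z\right)$ ($t{\left(z \right)} = 4 - 6 \left(-5 - z \left(1 + z\right)\right) = 4 - \left(-30 - 6 z \left(1 + z\right)\right) = 4 + \left(30 + 6 z \left(1 + z\right)\right) = 34 + 6 z \left(1 + z\right)$)
$t{\left(23 \right)} \left(d{\left(-13 \right)} + 280\right) = \left(34 + 6 \cdot 23 \left(1 + 23\right)\right) \left(\left(5 - 2 \left(-13\right)^{2}\right) + 280\right) = \left(34 + 6 \cdot 23 \cdot 24\right) \left(\left(5 - 338\right) + 280\right) = \left(34 + 3312\right) \left(\left(5 - 338\right) + 280\right) = 3346 \left(-333 + 280\right) = 3346 \left(-53\right) = -177338$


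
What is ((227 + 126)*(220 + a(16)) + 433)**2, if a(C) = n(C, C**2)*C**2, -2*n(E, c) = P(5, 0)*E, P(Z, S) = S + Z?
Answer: 12507730537129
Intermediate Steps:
n(E, c) = -5*E/2 (n(E, c) = -(0 + 5)*E/2 = -5*E/2)
a(C) = -5*C**3/2 (a(C) = (-5*C/2)*C**2 = -5*C**3/2)
((227 + 126)*(220 + a(16)) + 433)**2 = ((227 + 126)*(220 - 5/2*16**3) + 433)**2 = (353*(220 - 5/2*4096) + 433)**2 = (353*(220 - 10240) + 433)**2 = (353*(-10020) + 433)**2 = (-3537060 + 433)**2 = (-3536627)**2 = 12507730537129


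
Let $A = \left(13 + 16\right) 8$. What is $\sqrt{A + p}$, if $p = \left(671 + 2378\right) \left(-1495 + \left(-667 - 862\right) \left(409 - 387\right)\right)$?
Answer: $i \sqrt{107120285} \approx 10350.0 i$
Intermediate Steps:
$A = 232$ ($A = 29 \cdot 8 = 232$)
$p = -107120517$ ($p = 3049 \left(-1495 - 33638\right) = 3049 \left(-35133\right) = -107120517$)
$\sqrt{A + p} = \sqrt{232 - 107120517} = \sqrt{-107120285} = i \sqrt{107120285}$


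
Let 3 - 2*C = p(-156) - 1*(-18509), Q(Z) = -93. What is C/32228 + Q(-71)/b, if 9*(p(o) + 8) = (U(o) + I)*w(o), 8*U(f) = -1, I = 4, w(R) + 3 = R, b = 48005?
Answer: -3053844191/10608720960 ≈ -0.28786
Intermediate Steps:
w(R) = -3 + R
U(f) = -⅛ (U(f) = (⅛)*(-1) = -⅛)
p(o) = -223/24 + 31*o/72 (p(o) = -8 + ((-⅛ + 4)*(-3 + o))/9 = -8 + (31*(-3 + o)/8)/9 = -8 + (-93/8 + 31*o/8)/9 = -8 + (-31/24 + 31*o/72) = -223/24 + 31*o/72)
C = -442309/48 (C = 3/2 - ((-223/24 + (31/72)*(-156)) - 1*(-18509))/2 = 3/2 - ((-223/24 - 403/6) + 18509)/2 = 3/2 - (-1835/24 + 18509)/2 = 3/2 - ½*442381/24 = 3/2 - 442381/48 = -442309/48 ≈ -9214.8)
C/32228 + Q(-71)/b = -442309/48/32228 - 93/48005 = -442309/48*1/32228 - 93*1/48005 = -63187/220992 - 93/48005 = -3053844191/10608720960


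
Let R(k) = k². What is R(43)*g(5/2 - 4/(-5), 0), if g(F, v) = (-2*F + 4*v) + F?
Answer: -61017/10 ≈ -6101.7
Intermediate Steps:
g(F, v) = -F + 4*v
R(43)*g(5/2 - 4/(-5), 0) = 43²*(-(5/2 - 4/(-5)) + 4*0) = 1849*(-(5*(½) - 4*(-⅕)) + 0) = 1849*(-(5/2 + ⅘) + 0) = 1849*(-1*33/10 + 0) = 1849*(-33/10 + 0) = 1849*(-33/10) = -61017/10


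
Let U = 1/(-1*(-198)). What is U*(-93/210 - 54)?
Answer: -3811/13860 ≈ -0.27496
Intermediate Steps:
U = 1/198 ≈ 0.0050505
U*(-93/210 - 54) = (-93/210 - 54)/198 = (-93*1/210 - 54)/198 = (-31/70 - 54)/198 = (1/198)*(-3811/70) = -3811/13860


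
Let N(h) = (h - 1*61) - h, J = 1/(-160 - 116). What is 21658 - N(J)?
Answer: 21719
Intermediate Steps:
J = -1/276 (J = 1/(-276) = -1/276 ≈ -0.0036232)
N(h) = -61 (N(h) = (h - 61) - h = (-61 + h) - h = -61)
21658 - N(J) = 21658 - 1*(-61) = 21658 + 61 = 21719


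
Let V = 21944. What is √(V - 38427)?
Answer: I*√16483 ≈ 128.39*I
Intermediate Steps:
√(V - 38427) = √(21944 - 38427) = √(-16483) = I*√16483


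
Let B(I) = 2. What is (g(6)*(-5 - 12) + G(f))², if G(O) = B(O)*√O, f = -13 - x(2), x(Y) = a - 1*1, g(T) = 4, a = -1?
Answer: 4580 - 272*I*√11 ≈ 4580.0 - 902.12*I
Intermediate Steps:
x(Y) = -2 (x(Y) = -1 - 1*1 = -1 - 1 = -2)
f = -11 (f = -13 - 1*(-2) = -13 + 2 = -11)
G(O) = 2*√O
(g(6)*(-5 - 12) + G(f))² = (4*(-5 - 12) + 2*√(-11))² = (4*(-17) + 2*(I*√11))² = (-68 + 2*I*√11)²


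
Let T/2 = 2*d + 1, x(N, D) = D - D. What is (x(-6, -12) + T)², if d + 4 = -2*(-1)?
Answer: 36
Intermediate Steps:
x(N, D) = 0
d = -2 (d = -4 - 2*(-1) = -4 + 2 = -2)
T = -6 (T = 2*(2*(-2) + 1) = 2*(-4 + 1) = 2*(-3) = -6)
(x(-6, -12) + T)² = (0 - 6)² = (-6)² = 36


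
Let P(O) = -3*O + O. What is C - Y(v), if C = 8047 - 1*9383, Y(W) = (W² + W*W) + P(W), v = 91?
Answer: -17716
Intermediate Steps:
P(O) = -2*O
Y(W) = -2*W + 2*W² (Y(W) = (W² + W*W) - 2*W = (W² + W²) - 2*W = 2*W² - 2*W = -2*W + 2*W²)
C = -1336 (C = 8047 - 9383 = -1336)
C - Y(v) = -1336 - 2*91*(-1 + 91) = -1336 - 2*91*90 = -1336 - 1*16380 = -1336 - 16380 = -17716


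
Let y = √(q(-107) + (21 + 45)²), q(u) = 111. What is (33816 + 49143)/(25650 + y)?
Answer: 709299450/219306011 - 27653*√4467/219306011 ≈ 3.2259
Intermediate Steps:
y = √4467 (y = √(111 + (21 + 45)²) = √(111 + 66²) = √(111 + 4356) = √4467 ≈ 66.836)
(33816 + 49143)/(25650 + y) = (33816 + 49143)/(25650 + √4467) = 82959/(25650 + √4467)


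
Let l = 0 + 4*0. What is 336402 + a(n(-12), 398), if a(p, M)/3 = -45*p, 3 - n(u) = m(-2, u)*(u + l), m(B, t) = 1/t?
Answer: 336132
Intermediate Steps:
l = 0 (l = 0 + 0 = 0)
n(u) = 2 (n(u) = 3 - (u + 0)/u = 3 - u/u = 3 - 1*1 = 3 - 1 = 2)
a(p, M) = -135*p (a(p, M) = 3*(-45*p) = -135*p)
336402 + a(n(-12), 398) = 336402 - 135*2 = 336402 - 270 = 336132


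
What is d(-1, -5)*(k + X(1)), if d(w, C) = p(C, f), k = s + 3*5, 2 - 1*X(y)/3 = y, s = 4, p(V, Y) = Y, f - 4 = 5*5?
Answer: 638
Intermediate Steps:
f = 29 (f = 4 + 5*5 = 4 + 25 = 29)
X(y) = 6 - 3*y
k = 19 (k = 4 + 3*5 = 4 + 15 = 19)
d(w, C) = 29
d(-1, -5)*(k + X(1)) = 29*(19 + (6 - 3*1)) = 29*(19 + (6 - 3)) = 29*(19 + 3) = 29*22 = 638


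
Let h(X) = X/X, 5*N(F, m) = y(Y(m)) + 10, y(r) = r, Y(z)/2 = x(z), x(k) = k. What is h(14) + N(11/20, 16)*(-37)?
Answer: -1549/5 ≈ -309.80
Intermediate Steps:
Y(z) = 2*z
N(F, m) = 2 + 2*m/5 (N(F, m) = (2*m + 10)/5 = (10 + 2*m)/5 = 2 + 2*m/5)
h(X) = 1
h(14) + N(11/20, 16)*(-37) = 1 + (2 + (⅖)*16)*(-37) = 1 + (2 + 32/5)*(-37) = 1 + (42/5)*(-37) = 1 - 1554/5 = -1549/5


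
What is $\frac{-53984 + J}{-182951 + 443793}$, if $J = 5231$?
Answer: $- \frac{48753}{260842} \approx -0.18691$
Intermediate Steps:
$\frac{-53984 + J}{-182951 + 443793} = \frac{-53984 + 5231}{-182951 + 443793} = - \frac{48753}{260842}$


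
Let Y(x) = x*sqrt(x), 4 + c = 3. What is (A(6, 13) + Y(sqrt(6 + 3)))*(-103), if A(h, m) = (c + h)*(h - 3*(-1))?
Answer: -4635 - 309*sqrt(3) ≈ -5170.2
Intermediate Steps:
c = -1 (c = -4 + 3 = -1)
A(h, m) = (-1 + h)*(3 + h) (A(h, m) = (-1 + h)*(h - 3*(-1)) = (-1 + h)*(h + 3) = (-1 + h)*(3 + h))
Y(x) = x**(3/2)
(A(6, 13) + Y(sqrt(6 + 3)))*(-103) = ((-3 + 6**2 + 2*6) + (sqrt(6 + 3))**(3/2))*(-103) = ((-3 + 36 + 12) + (sqrt(9))**(3/2))*(-103) = (45 + 3**(3/2))*(-103) = (45 + 3*sqrt(3))*(-103) = -4635 - 309*sqrt(3)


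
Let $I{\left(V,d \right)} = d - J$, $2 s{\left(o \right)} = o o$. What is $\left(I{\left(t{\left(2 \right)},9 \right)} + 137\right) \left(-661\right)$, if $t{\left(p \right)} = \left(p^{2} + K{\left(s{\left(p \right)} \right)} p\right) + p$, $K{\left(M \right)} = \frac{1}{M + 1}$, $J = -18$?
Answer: $-108404$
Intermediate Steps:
$s{\left(o \right)} = \frac{o^{2}}{2}$ ($s{\left(o \right)} = \frac{o o}{2} = \frac{o^{2}}{2}$)
$K{\left(M \right)} = \frac{1}{1 + M}$
$t{\left(p \right)} = p + p^{2} + \frac{p}{1 + \frac{p^{2}}{2}}$ ($t{\left(p \right)} = \left(p^{2} + \frac{p}{1 + \frac{p^{2}}{2}}\right) + p = p + p^{2} + \frac{p}{1 + \frac{p^{2}}{2}}$)
$I{\left(V,d \right)} = 18 + d$ ($I{\left(V,d \right)} = d - -18 = d + 18 = 18 + d$)
$\left(I{\left(t{\left(2 \right)},9 \right)} + 137\right) \left(-661\right) = \left(\left(18 + 9\right) + 137\right) \left(-661\right) = \left(27 + 137\right) \left(-661\right) = 164 \left(-661\right) = -108404$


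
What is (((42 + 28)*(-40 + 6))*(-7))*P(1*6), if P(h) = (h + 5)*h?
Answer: 1099560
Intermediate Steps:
P(h) = h*(5 + h) (P(h) = (5 + h)*h = h*(5 + h))
(((42 + 28)*(-40 + 6))*(-7))*P(1*6) = (((42 + 28)*(-40 + 6))*(-7))*((1*6)*(5 + 1*6)) = ((70*(-34))*(-7))*(6*(5 + 6)) = (-2380*(-7))*(6*11) = 16660*66 = 1099560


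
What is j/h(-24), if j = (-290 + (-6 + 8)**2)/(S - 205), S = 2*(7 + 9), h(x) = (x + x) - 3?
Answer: -286/8823 ≈ -0.032415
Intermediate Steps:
h(x) = -3 + 2*x (h(x) = 2*x - 3 = -3 + 2*x)
S = 32 (S = 2*16 = 32)
j = 286/173 (j = (-290 + (-6 + 8)**2)/(32 - 205) = (-290 + 2**2)/(-173) = (-290 + 4)*(-1/173) = -286*(-1/173) = 286/173 ≈ 1.6532)
j/h(-24) = 286/(173*(-3 + 2*(-24))) = 286/(173*(-3 - 48)) = (286/173)/(-51) = (286/173)*(-1/51) = -286/8823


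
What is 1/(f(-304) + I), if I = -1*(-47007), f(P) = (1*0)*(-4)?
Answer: 1/47007 ≈ 2.1273e-5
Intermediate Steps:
f(P) = 0 (f(P) = 0*(-4) = 0)
I = 47007
1/(f(-304) + I) = 1/(0 + 47007) = 1/47007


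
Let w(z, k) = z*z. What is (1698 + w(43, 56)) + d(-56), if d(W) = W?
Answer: 3491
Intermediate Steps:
w(z, k) = z**2
(1698 + w(43, 56)) + d(-56) = (1698 + 43**2) - 56 = (1698 + 1849) - 56 = 3547 - 56 = 3491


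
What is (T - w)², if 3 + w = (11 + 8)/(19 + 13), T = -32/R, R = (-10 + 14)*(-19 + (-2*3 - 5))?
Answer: 1646089/230400 ≈ 7.1445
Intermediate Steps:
R = -120 (R = 4*(-19 + (-6 - 5)) = 4*(-19 - 11) = 4*(-30) = -120)
T = 4/15 (T = -32/(-120) = -32*(-1/120) = 4/15 ≈ 0.26667)
w = -77/32 (w = -3 + (11 + 8)/(19 + 13) = -3 + 19/32 = -77/32 ≈ -2.4063)
(T - w)² = (4/15 - 1*(-77/32))² = (4/15 + 77/32)² = (1283/480)² = 1646089/230400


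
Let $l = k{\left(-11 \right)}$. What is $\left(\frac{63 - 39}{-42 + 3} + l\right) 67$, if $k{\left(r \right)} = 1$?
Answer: $\frac{335}{13} \approx 25.769$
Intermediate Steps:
$l = 1$
$\left(\frac{63 - 39}{-42 + 3} + l\right) 67 = \left(\frac{63 - 39}{-42 + 3} + 1\right) 67 = \left(\frac{24}{-39} + 1\right) 67 = \left(24 \left(- \frac{1}{39}\right) + 1\right) 67 = \left(- \frac{8}{13} + 1\right) 67 = \frac{5}{13} \cdot 67 = \frac{335}{13}$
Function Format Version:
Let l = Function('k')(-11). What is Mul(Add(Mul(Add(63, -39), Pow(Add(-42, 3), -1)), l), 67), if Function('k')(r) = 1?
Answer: Rational(335, 13) ≈ 25.769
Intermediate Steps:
l = 1
Mul(Add(Mul(Add(63, -39), Pow(Add(-42, 3), -1)), l), 67) = Mul(Add(Mul(Add(63, -39), Pow(Add(-42, 3), -1)), 1), 67) = Mul(Add(Mul(24, Pow(-39, -1)), 1), 67) = Mul(Add(Mul(24, Rational(-1, 39)), 1), 67) = Mul(Add(Rational(-8, 13), 1), 67) = Mul(Rational(5, 13), 67) = Rational(335, 13)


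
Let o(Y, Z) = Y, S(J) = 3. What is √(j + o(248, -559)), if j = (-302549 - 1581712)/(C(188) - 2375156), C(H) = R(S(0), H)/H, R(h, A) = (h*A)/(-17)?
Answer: √405621440468153435/40377655 ≈ 15.773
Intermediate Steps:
R(h, A) = -A*h/17 (R(h, A) = (A*h)*(-1/17) = -A*h/17)
C(H) = -3/17 (C(H) = (-1/17*H*3)/H = (-3*H/17)/H = -3/17)
j = 32032437/40377655 (j = (-302549 - 1581712)/(-3/17 - 2375156) = -1884261/(-40377655/17) = -1884261*(-17/40377655) = 32032437/40377655 ≈ 0.79332)
√(j + o(248, -559)) = √(32032437/40377655 + 248) = √(10045690877/40377655) = √405621440468153435/40377655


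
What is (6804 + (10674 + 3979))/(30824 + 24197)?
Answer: 21457/55021 ≈ 0.38998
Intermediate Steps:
(6804 + (10674 + 3979))/(30824 + 24197) = (6804 + 14653)/55021 = 21457*(1/55021) = 21457/55021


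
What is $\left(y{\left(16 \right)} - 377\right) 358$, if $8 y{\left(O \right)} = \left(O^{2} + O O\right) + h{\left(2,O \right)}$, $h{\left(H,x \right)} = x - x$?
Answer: $-112054$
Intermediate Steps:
$h{\left(H,x \right)} = 0$
$y{\left(O \right)} = \frac{O^{2}}{4}$ ($y{\left(O \right)} = \frac{\left(O^{2} + O O\right) + 0}{8} = \frac{\left(O^{2} + O^{2}\right) + 0}{8} = \frac{2 O^{2} + 0}{8} = \frac{2 O^{2}}{8} = \frac{O^{2}}{4}$)
$\left(y{\left(16 \right)} - 377\right) 358 = \left(\frac{16^{2}}{4} - 377\right) 358 = \left(\frac{1}{4} \cdot 256 - 377\right) 358 = \left(64 - 377\right) 358 = \left(-313\right) 358 = -112054$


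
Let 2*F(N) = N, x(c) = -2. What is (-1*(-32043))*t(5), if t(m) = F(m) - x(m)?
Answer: 288387/2 ≈ 1.4419e+5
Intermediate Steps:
F(N) = N/2
t(m) = 2 + m/2 (t(m) = m/2 - 1*(-2) = m/2 + 2 = 2 + m/2)
(-1*(-32043))*t(5) = (-1*(-32043))*(2 + (½)*5) = 32043*(2 + 5/2) = 32043*(9/2) = 288387/2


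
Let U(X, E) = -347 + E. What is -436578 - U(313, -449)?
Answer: -435782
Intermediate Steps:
-436578 - U(313, -449) = -436578 - (-347 - 449) = -436578 - 1*(-796) = -436578 + 796 = -435782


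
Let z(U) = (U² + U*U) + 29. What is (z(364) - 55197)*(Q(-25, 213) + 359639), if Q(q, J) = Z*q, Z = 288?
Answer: 73950160736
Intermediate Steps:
Q(q, J) = 288*q
z(U) = 29 + 2*U² (z(U) = (U² + U²) + 29 = 2*U² + 29 = 29 + 2*U²)
(z(364) - 55197)*(Q(-25, 213) + 359639) = ((29 + 2*364²) - 55197)*(288*(-25) + 359639) = ((29 + 2*132496) - 55197)*(-7200 + 359639) = ((29 + 264992) - 55197)*352439 = (265021 - 55197)*352439 = 209824*352439 = 73950160736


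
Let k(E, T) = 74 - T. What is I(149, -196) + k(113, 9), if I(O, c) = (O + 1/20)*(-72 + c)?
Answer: -199402/5 ≈ -39880.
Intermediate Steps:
I(O, c) = (-72 + c)*(1/20 + O) (I(O, c) = (O + 1/20)*(-72 + c) = (1/20 + O)*(-72 + c) = (-72 + c)*(1/20 + O))
I(149, -196) + k(113, 9) = (-18/5 - 72*149 + (1/20)*(-196) + 149*(-196)) + (74 - 1*9) = (-18/5 - 10728 - 49/5 - 29204) + (74 - 9) = -199727/5 + 65 = -199402/5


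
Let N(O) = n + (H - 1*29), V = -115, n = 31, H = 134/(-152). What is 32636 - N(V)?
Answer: 2480251/76 ≈ 32635.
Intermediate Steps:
H = -67/76 (H = 134*(-1/152) = -67/76 ≈ -0.88158)
N(O) = 85/76 (N(O) = 31 + (-67/76 - 1*29) = 31 + (-67/76 - 29) = 31 - 2271/76 = 85/76)
32636 - N(V) = 32636 - 1*85/76 = 32636 - 85/76 = 2480251/76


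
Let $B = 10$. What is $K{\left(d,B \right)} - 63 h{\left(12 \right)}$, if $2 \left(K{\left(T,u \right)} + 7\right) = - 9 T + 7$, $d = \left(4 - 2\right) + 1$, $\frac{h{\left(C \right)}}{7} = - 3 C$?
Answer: $15859$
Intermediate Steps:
$h{\left(C \right)} = - 21 C$ ($h{\left(C \right)} = 7 \left(- 3 C\right) = - 21 C$)
$d = 3$ ($d = 2 + 1 = 3$)
$K{\left(T,u \right)} = - \frac{7}{2} - \frac{9 T}{2}$ ($K{\left(T,u \right)} = -7 + \frac{- 9 T + 7}{2} = -7 + \frac{7 - 9 T}{2} = -7 - \left(- \frac{7}{2} + \frac{9 T}{2}\right) = - \frac{7}{2} - \frac{9 T}{2}$)
$K{\left(d,B \right)} - 63 h{\left(12 \right)} = \left(- \frac{7}{2} - \frac{27}{2}\right) - 63 \left(\left(-21\right) 12\right) = \left(- \frac{7}{2} - \frac{27}{2}\right) - -15876 = -17 + 15876 = 15859$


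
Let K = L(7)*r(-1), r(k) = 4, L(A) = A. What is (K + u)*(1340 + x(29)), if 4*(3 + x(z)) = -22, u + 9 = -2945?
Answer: -3895969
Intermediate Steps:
u = -2954 (u = -9 - 2945 = -2954)
x(z) = -17/2 (x(z) = -3 + (1/4)*(-22) = -3 - 11/2 = -17/2)
K = 28 (K = 7*4 = 28)
(K + u)*(1340 + x(29)) = (28 - 2954)*(1340 - 17/2) = -2926*2663/2 = -3895969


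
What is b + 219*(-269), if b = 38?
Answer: -58873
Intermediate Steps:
b + 219*(-269) = 38 + 219*(-269) = 38 - 58911 = -58873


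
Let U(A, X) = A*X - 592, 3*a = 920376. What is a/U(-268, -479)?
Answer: 76698/31945 ≈ 2.4009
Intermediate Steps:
a = 306792 (a = (⅓)*920376 = 306792)
U(A, X) = -592 + A*X
a/U(-268, -479) = 306792/(-592 - 268*(-479)) = 306792/(-592 + 128372) = 306792/127780 = 306792*(1/127780) = 76698/31945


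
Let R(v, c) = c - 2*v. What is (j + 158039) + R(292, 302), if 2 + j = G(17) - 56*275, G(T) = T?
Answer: 142372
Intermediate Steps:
j = -15385 (j = -2 + (17 - 56*275) = -2 + (17 - 15400) = -2 - 15383 = -15385)
(j + 158039) + R(292, 302) = (-15385 + 158039) + (302 - 2*292) = 142654 + (302 - 584) = 142654 - 282 = 142372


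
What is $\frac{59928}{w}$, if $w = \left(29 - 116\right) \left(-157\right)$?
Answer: $\frac{19976}{4553} \approx 4.3874$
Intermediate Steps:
$w = 13659$ ($w = \left(-87\right) \left(-157\right) = 13659$)
$\frac{59928}{w} = \frac{59928}{13659} = 59928 \cdot \frac{1}{13659} = \frac{19976}{4553}$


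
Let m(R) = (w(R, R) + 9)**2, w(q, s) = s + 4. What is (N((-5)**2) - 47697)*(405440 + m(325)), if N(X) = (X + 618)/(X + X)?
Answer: -619517115294/25 ≈ -2.4781e+10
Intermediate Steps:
w(q, s) = 4 + s
m(R) = (13 + R)**2 (m(R) = ((4 + R) + 9)**2 = (13 + R)**2)
N(X) = (618 + X)/(2*X) (N(X) = (618 + X)/((2*X)) = (618 + X)*(1/(2*X)) = (618 + X)/(2*X))
(N((-5)**2) - 47697)*(405440 + m(325)) = ((618 + (-5)**2)/(2*((-5)**2)) - 47697)*(405440 + (13 + 325)**2) = ((1/2)*(618 + 25)/25 - 47697)*(405440 + 338**2) = ((1/2)*(1/25)*643 - 47697)*(405440 + 114244) = (643/50 - 47697)*519684 = -2384207/50*519684 = -619517115294/25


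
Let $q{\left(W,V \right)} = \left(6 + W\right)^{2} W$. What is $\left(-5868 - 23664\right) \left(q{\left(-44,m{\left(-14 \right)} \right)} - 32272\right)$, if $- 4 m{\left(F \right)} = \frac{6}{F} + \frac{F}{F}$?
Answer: $2829401856$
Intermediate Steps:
$m{\left(F \right)} = - \frac{1}{4} - \frac{3}{2 F}$ ($m{\left(F \right)} = - \frac{\frac{6}{F} + \frac{F}{F}}{4} = - \frac{\frac{6}{F} + 1}{4} = - \frac{1 + \frac{6}{F}}{4} = - \frac{1}{4} - \frac{3}{2 F}$)
$q{\left(W,V \right)} = W \left(6 + W\right)^{2}$
$\left(-5868 - 23664\right) \left(q{\left(-44,m{\left(-14 \right)} \right)} - 32272\right) = \left(-5868 - 23664\right) \left(- 44 \left(6 - 44\right)^{2} - 32272\right) = - 29532 \left(- 44 \left(-38\right)^{2} - 32272\right) = - 29532 \left(\left(-44\right) 1444 - 32272\right) = - 29532 \left(-63536 - 32272\right) = \left(-29532\right) \left(-95808\right) = 2829401856$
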